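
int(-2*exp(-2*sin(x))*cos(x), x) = exp(-2*sin(x)) + C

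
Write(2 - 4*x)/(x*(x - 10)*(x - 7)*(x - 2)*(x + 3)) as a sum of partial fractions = 7/(975*(x + 3)) - 3/(200*(x - 2)) + 13/(525*(x - 7)) - 19/(1560*(x - 10)) - 1/(210*x)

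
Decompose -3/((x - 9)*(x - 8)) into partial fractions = 3/(x - 8) - 3/(x - 9)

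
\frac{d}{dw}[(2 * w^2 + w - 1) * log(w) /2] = (4*w^2*log(w) + 2*w^2 + w*log(w) + w - 1)/(2*w)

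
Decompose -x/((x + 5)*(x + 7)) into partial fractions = -7/(2*(x + 7)) + 5/(2*(x + 5))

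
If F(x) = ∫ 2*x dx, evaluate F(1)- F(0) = 1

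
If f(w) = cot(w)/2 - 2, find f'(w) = -1/(2*sin(w)^2)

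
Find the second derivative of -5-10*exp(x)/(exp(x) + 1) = (10*exp(2*x) - 10*exp(x))/(exp(3*x) + 3*exp(2*x) + 3*exp(x) + 1)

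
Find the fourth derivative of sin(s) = sin(s)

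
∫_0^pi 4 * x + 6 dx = 6*pi + 2*pi^2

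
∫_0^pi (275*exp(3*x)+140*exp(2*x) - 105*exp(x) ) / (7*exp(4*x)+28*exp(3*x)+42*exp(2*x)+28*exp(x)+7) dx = -15*exp(pi)/(1 + exp(pi)) + 15/14 + 10*exp(3*pi)/(7*(1 + exp(pi))^3) + 25*exp(2*pi)/(1 + exp(pi))^2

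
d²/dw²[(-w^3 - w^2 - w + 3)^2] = 30*w^4 + 40*w^3 + 36*w^2 - 24*w - 10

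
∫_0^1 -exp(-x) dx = -1 + exp(-1)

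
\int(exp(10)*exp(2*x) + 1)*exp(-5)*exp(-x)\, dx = 2*sinh(x + 5) + C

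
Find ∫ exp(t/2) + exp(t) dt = (exp(t/2) + 1)^2 + C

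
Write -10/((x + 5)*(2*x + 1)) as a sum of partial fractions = -20/(9*(2*x + 1)) + 10/(9*(x + 5))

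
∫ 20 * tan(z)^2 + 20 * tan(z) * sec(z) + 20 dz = 20*tan(z) + 20/cos(z) + C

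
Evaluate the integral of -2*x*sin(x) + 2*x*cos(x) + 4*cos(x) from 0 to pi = -2*pi - 4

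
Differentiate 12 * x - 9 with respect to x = 12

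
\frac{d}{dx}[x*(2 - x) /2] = 1 - x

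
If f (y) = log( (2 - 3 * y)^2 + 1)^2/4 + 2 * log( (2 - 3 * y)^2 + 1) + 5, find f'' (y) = (-81*y^2*log(9*y^2 - 12*y + 5) - 162*y^2 + 108*y*log(9*y^2 - 12*y + 5) + 216*y - 27*log(9*y^2 - 12*y + 5) - 36)/(81*y^4 - 216*y^3 + 234*y^2 - 120*y + 25)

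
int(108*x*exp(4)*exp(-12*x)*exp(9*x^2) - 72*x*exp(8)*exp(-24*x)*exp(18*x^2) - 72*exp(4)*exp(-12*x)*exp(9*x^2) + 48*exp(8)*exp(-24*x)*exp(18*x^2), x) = 2*(3 - exp((3*x - 2)^2))*exp((3*x - 2)^2) + C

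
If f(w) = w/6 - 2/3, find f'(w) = 1/6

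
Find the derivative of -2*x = -2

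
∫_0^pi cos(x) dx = 0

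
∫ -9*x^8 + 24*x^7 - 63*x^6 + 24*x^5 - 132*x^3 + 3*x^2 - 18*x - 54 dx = -x^9 + 3*x^8 - 9*x^7 + 4*x^6 - 33*x^4 + x^3 - 9*x^2 - 54*x + C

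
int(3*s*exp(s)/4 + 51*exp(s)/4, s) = 3*(s + 16)*exp(s)/4 + C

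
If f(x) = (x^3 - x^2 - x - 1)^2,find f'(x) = 6*x^5 - 10*x^4 - 4*x^3 + 6*x + 2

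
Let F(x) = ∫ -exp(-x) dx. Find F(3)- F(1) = -exp(-1) + exp(-3)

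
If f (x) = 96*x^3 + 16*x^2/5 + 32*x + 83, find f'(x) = 288*x^2 + 32*x/5 + 32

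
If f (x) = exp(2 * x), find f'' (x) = 4*exp(2*x)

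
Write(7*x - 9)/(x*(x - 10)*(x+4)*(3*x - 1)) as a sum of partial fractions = 180/(377*(3*x - 1)) + 37/(728*(x + 4)) + 61/(4060*(x - 10)) - 9/(40*x)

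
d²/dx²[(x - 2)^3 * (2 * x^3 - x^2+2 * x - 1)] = 60*x^4 - 260*x^3 + 384*x^2 - 246*x + 76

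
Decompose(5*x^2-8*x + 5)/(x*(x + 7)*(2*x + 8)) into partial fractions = 51/(7*(x + 7)) - 39/(8*(x + 4)) + 5/(56*x)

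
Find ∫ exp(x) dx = exp(x) + C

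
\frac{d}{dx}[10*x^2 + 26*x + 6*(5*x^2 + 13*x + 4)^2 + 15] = 600*x^3 + 2340*x^2 + 2528*x + 650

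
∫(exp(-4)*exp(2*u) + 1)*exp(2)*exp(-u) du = 2*sinh(u - 2) + C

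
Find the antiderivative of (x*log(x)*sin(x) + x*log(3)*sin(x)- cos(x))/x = -log(3*x)*cos(x) + C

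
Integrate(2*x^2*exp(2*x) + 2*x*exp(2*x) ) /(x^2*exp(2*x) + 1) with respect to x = log(x^2*exp(2*x) + 1) + C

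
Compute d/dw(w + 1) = 1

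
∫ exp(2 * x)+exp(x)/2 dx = (exp(x) + 1)*exp(x)/2 + C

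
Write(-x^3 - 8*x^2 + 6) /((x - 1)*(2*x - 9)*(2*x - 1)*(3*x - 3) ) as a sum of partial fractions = -31/(48*(2*x - 1)) - 659/(784*(2*x - 9)) + 97/(147*(x - 1)) + 1/(7*(x - 1)^2)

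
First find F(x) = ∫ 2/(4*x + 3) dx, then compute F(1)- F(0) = -log(3)/2 + log(7)/2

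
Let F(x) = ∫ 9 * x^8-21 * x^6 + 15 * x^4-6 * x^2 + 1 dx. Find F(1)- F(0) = 0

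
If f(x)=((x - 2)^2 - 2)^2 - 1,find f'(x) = 4*x^3 - 24*x^2 + 40*x - 16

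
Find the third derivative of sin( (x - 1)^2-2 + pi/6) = -8*x^3*cos(x^2 - 2*x - 1 + pi/6) + 24*x^2*cos(x^2 - 2*x - 1 + pi/6) - 12*x*sin(x^2 - 2*x - 1 + pi/6) - 24*x*cos(x^2 - 2*x - 1 + pi/6) + 12*sin(x^2 - 2*x - 1 + pi/6) + 8*cos(x^2 - 2*x - 1 + pi/6)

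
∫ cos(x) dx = sin(x) + C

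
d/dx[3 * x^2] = 6*x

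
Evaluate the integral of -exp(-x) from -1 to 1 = -E + exp(-1)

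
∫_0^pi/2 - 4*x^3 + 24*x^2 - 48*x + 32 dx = 16 - (2 - pi/2)^4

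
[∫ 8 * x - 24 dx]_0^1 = -20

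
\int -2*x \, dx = -x^2 + C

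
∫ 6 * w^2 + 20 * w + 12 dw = 2*w^3 + 10*w^2 + 12*w + C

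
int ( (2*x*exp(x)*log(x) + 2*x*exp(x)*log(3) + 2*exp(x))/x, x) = 2*exp(x)*log(3*x) + C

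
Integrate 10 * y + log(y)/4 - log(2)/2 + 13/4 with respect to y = y*(20*y + log(y/4) + 12)/4 + C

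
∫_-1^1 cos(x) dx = 2*sin(1)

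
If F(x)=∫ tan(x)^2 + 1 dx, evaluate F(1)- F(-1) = 2*tan(1)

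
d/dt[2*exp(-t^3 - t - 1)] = (-6*t^2 - 2)*exp(-t^3 - t - 1)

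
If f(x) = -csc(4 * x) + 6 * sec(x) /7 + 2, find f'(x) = 6*tan(x)*sec(x)/7 + 4*cot(4*x)*csc(4*x)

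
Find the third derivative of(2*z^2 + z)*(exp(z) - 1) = 2*z^2*exp(z) + 13*z*exp(z) + 15*exp(z)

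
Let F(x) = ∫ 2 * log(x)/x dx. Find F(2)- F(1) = log(2)^2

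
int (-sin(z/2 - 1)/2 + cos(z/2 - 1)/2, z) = sqrt(2)*cos(-z/2 + pi/4 + 1) + C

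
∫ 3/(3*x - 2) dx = log(2 - 3*x) + C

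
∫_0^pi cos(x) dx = 0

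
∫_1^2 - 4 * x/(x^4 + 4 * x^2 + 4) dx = -1/3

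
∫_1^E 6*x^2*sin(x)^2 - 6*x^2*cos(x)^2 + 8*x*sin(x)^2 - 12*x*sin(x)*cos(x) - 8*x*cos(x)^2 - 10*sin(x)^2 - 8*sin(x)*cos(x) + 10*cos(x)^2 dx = 2*sin(2) + (-6*exp(2) - 8*E + 10)*sin(2*E)/2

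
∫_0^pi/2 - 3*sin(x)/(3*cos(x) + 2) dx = -log(5) + log(2)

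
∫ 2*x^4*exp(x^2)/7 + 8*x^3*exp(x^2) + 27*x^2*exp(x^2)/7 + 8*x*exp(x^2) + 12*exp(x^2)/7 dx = x*(x^2 + 28*x + 12)*exp(x^2)/7 + C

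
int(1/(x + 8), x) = log(3*x/2 + 12) + C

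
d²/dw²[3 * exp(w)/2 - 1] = 3*exp(w)/2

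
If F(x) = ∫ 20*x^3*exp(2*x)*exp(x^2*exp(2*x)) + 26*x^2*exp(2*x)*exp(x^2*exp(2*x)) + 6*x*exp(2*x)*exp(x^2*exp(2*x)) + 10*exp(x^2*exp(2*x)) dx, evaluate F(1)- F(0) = -3 + 13*exp(exp(2))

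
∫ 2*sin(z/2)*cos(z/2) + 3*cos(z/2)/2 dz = 3*sin(z/2) - cos(z) + C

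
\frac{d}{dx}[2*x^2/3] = 4*x/3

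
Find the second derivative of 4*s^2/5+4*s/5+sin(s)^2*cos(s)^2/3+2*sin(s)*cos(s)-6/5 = 4*(1 - cos(2*s))^2/3 - 4*sin(2*s) + 8*cos(2*s)/3 - 2/5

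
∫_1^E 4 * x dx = -2 + 2*exp(2)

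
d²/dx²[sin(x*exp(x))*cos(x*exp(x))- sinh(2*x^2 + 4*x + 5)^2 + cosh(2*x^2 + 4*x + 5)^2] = (-2*x^2*exp(x)*sin(2*x*exp(x)) - 4*x*exp(x)*sin(2*x*exp(x)) + x*cos(2*x*exp(x)) - 2*exp(x)*sin(2*x*exp(x)) + 2*cos(2*x*exp(x)))*exp(x)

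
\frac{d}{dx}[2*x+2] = 2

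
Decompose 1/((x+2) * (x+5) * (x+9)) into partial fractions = 1/(28*(x + 9)) - 1/(12*(x + 5)) + 1/(21*(x + 2))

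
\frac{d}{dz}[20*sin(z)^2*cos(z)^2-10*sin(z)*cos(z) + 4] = 10*sin(4*z) - 10*cos(2*z)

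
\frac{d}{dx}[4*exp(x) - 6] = 4*exp(x)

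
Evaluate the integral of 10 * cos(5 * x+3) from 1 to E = -2*sin(8) + 2*sin(3 + 5*E)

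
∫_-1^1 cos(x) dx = 2*sin(1)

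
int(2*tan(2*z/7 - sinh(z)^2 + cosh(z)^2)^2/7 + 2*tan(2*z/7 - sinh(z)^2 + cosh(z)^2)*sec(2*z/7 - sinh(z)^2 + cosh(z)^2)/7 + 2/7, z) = tan(2*z/7 + 1) + sec(2*z/7 + 1) + C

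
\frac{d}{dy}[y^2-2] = 2*y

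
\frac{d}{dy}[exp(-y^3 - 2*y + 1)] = (-3*y^2 - 2)*exp(-y^3 - 2*y + 1)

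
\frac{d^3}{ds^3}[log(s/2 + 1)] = 2/(s^3 + 6*s^2 + 12*s + 8)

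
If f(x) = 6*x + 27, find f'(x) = 6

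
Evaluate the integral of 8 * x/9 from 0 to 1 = 4/9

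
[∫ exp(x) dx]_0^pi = -1 + exp(pi)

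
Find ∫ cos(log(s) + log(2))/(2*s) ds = sin(log(2*s))/2 + C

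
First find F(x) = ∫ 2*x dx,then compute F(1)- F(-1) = 0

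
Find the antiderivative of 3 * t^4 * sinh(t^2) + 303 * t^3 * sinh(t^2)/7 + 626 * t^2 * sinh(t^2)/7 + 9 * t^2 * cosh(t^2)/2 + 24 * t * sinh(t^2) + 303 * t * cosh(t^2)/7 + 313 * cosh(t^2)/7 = (t + 12)*(21*t^2 + 51*t + 14)*cosh(t^2)/14 + C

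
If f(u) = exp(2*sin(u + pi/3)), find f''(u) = -2*exp(2*sin(u + pi/3))*sin(u + pi/3) + 4*exp(2*sin(u + pi/3))*cos(u + pi/3)^2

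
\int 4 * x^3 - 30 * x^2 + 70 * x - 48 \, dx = x^4 - 10*x^3 + 35*x^2 - 48*x + C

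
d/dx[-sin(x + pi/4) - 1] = -cos(x + pi/4)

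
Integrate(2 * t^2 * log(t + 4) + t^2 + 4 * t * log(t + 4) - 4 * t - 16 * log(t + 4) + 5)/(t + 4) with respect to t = ((t - 2)^2 + 1)*log(t + 4) + C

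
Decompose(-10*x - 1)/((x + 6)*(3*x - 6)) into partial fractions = -59/(24*(x + 6)) - 7/(8*(x - 2))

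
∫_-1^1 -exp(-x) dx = -E + exp(-1)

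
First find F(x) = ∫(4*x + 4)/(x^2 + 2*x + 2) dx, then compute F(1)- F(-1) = 2*log(5)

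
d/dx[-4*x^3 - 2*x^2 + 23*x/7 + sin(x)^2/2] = -12*x^2 - 4*x + sin(2*x)/2 + 23/7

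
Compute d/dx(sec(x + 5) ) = tan(x + 5)*sec(x + 5)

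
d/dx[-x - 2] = -1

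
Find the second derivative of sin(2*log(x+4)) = -2*(2*sin(2*log(x + 4)) + cos(2*log(x + 4)))/(x^2 + 8*x + 16)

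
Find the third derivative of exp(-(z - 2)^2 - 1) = (-8*z^3 + 48*z^2 - 84*z + 40)*exp(-z^2 + 4*z - 5)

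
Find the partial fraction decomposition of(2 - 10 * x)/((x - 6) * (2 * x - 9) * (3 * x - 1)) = -12/(425*(3*x - 1)) + 172/(75*(2*x - 9)) - 58/(51*(x - 6))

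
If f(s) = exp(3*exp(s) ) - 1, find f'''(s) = 3*exp(s + 3*exp(s)) + 27*exp(2*s + 3*exp(s)) + 27*exp(3*s + 3*exp(s))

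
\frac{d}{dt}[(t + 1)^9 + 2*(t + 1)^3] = 9*t^8 + 72*t^7 + 252*t^6 + 504*t^5 + 630*t^4 + 504*t^3 + 258*t^2 + 84*t + 15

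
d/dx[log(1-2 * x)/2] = 1/(2*x - 1)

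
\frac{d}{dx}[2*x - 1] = 2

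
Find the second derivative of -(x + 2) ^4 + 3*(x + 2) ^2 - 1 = -12*x^2 - 48*x - 42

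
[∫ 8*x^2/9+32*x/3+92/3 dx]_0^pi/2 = -64 - 2*pi/3 + (pi/3 + 4)^3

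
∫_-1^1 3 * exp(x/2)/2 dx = -3*exp(-1/2) + 3*exp(1/2)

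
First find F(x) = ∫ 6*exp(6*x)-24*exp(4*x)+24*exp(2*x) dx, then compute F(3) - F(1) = -(-2 + exp(2))^3 + (-2 + exp(6))^3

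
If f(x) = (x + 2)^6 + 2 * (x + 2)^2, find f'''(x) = 120*x^3 + 720*x^2 + 1440*x + 960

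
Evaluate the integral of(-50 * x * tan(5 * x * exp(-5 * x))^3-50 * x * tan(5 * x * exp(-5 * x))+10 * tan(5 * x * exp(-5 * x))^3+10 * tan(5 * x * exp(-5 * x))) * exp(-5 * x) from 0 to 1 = tan(5*exp(-5))^2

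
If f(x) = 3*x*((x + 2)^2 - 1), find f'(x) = 9*x^2 + 24*x + 9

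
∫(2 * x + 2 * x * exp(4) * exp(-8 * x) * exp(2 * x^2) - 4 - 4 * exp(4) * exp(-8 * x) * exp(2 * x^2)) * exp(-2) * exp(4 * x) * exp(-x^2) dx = 2*sinh(x^2 - 4*x + 2) + C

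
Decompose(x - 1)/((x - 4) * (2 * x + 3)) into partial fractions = 5/(11*(2*x + 3)) + 3/(11*(x - 4))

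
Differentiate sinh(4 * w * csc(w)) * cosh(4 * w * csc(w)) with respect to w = -4*(w*cos(w)*sinh(4*w/sin(w))^2/sin(w) + w*cos(w)*cosh(4*w/sin(w))^2/sin(w) - sinh(4*w/sin(w))^2 - cosh(4*w/sin(w))^2)/sin(w)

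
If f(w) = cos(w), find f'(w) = -sin(w)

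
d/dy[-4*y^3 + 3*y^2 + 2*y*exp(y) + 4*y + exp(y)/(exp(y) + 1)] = (-12*y^2*exp(2*y) - 24*y^2*exp(y) - 12*y^2 + 2*y*exp(3*y) + 10*y*exp(2*y) + 14*y*exp(y) + 6*y + 2*exp(3*y) + 8*exp(2*y) + 11*exp(y) + 4)/(exp(2*y) + 2*exp(y) + 1)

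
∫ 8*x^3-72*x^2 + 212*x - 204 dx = 2*x^4 - 24*x^3 + 106*x^2 - 204*x + C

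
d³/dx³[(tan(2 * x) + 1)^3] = 480*tan(2*x)^6 + 576*tan(2*x)^5 + 1056*tan(2*x)^4 + 960*tan(2*x)^3 + 672*tan(2*x)^2 + 384*tan(2*x) + 96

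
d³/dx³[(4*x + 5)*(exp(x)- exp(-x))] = (4*x*exp(2*x) + 4*x + 17*exp(2*x) - 7)*exp(-x)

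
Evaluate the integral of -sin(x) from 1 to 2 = -cos(1) + cos(2)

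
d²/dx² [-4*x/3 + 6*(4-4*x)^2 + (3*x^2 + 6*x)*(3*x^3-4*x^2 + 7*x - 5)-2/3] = 180*x^3 + 72*x^2 - 18*x + 246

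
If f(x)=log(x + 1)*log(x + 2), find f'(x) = (x*log(x + 1) + x*log(x + 2) + log(x + 1) + 2*log(x + 2))/(x^2 + 3*x + 2)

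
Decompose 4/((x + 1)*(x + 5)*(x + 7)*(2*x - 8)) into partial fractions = -1/(66*(x + 7)) + 1/(36*(x + 5)) - 1/(60*(x + 1)) + 2/(495*(x - 4))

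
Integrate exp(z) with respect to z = exp(z) + C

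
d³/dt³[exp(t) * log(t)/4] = (t^3*exp(t)*log(t) + 3*t^2*exp(t) - 3*t*exp(t) + 2*exp(t))/(4*t^3)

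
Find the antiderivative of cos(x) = sin(x) + C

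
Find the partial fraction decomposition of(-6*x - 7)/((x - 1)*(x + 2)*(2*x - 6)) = 1/(6*(x + 2)) + 13/(12*(x - 1)) - 5/(4*(x - 3))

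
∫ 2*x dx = x^2 + C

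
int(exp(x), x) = exp(x) + C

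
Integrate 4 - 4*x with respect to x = -2*x^2 + 4*x + C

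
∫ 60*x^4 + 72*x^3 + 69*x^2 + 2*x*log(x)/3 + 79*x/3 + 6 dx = x*(36*x^4 + 54*x^3 + 69*x^2 + x*log(x) + 39*x + 18)/3 + C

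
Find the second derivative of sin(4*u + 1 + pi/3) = -16*sin(4*u + 1 + pi/3)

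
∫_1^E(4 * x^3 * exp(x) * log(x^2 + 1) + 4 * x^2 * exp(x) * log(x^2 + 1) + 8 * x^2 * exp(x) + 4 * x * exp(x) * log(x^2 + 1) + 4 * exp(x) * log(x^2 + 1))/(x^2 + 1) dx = -4*E*log(2) + 4*exp(1 + E)*log(1 + exp(2))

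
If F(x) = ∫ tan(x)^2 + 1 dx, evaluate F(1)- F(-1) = 2*tan(1)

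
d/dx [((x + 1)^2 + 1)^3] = 6*x^5 + 30*x^4 + 72*x^3 + 96*x^2 + 72*x + 24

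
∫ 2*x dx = x^2 + C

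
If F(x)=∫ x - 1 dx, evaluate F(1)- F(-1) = -2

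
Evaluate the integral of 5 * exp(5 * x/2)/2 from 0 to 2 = -1 + exp(5)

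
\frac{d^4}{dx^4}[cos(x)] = cos(x)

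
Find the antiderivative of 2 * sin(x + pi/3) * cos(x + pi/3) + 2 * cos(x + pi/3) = (sin(x + pi/3) + 1)^2 + C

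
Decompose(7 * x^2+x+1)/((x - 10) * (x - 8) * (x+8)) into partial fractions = 49/(32*(x + 8)) - 457/(32*(x - 8)) + 79/(4*(x - 10))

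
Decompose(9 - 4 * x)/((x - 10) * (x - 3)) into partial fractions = 3/(7*(x - 3)) - 31/(7*(x - 10))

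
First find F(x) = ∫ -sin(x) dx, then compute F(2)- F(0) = -1 + cos(2)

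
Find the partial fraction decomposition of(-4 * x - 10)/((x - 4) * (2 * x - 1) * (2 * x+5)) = 4/(7*(2*x - 1)) - 2/(7*(x - 4))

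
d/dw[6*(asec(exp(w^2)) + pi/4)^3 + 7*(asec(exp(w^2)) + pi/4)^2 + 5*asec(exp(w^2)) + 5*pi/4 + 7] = (144*w*asec(exp(w^2))^2 + 112*w*asec(exp(w^2)) + 72*pi*w*asec(exp(w^2)) + 40*w + 28*pi*w + 9*pi^2*w)*exp(-w^2)/(4*sqrt(1 - exp(-2*w^2)))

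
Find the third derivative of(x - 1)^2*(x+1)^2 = 24*x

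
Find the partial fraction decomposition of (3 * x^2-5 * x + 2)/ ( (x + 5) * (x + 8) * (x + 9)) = 145/(2*(x + 9)) - 78/(x + 8) + 17/(2*(x + 5))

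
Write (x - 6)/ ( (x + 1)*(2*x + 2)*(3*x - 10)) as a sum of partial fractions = -12/(169*(3*x - 10)) + 4/(169*(x + 1)) + 7/(26*(x + 1)^2)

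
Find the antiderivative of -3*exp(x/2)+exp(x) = (exp(x/2) - 3)^2 + C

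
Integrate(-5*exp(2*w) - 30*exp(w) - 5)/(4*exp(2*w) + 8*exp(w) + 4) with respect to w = 5*(-(w + 20)*(exp(w) + 1) - 4*exp(w))/(4*(exp(w) + 1)) + C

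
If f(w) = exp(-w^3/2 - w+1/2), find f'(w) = (-3*w^2 - 2)*exp(-w^3/2 - w + 1/2)/2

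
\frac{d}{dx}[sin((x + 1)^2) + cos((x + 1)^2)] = -2*x*sin(x^2 + 2*x + 1) + 2*x*cos(x^2 + 2*x + 1) - 2*sin(x^2 + 2*x + 1) + 2*cos(x^2 + 2*x + 1)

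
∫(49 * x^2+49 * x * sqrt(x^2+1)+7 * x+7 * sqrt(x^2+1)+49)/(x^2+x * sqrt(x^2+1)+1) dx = 49*x + 7*log(x + sqrt(x^2 + 1)) + C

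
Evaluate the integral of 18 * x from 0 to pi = 9*pi^2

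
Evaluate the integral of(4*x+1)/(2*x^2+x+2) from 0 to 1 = -log(4) + log(10)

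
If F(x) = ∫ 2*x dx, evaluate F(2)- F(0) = 4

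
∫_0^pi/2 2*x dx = pi^2/4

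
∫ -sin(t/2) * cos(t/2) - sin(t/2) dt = (cos(t/2) + 1)^2 + C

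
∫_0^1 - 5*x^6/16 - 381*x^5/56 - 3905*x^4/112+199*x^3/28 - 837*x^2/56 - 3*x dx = -90/7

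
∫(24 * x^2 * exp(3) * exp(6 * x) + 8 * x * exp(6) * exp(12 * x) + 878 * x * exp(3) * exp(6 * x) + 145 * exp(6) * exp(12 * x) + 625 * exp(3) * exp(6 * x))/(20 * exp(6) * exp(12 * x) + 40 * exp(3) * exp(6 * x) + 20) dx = (4*x^2 + 145*x + 80)*exp(6*x + 3)/(20*(exp(6*x + 3) + 1)) + C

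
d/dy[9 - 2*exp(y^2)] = -4*y*exp(y^2)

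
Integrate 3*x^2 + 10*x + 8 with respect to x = x^3 + 5*x^2 + 8*x + C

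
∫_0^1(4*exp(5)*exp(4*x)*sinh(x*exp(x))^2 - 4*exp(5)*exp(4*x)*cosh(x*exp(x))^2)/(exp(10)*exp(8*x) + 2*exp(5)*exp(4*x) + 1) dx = -exp(-5)/(exp(-5) + 1) + exp(-9)/(exp(-9) + 1)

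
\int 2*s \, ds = s^2 + C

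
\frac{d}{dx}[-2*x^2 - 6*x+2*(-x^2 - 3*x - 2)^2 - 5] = 8*x^3 + 36*x^2 + 48*x + 18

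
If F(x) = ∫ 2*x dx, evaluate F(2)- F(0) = 4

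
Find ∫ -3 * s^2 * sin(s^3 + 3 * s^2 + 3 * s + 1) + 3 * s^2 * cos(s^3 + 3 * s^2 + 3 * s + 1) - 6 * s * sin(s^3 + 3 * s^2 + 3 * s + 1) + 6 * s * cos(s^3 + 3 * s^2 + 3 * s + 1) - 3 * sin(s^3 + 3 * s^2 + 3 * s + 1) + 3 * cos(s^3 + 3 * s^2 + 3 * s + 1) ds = sin((s + 1)^3) + cos((s + 1)^3) + C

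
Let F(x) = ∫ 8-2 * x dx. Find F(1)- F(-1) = 16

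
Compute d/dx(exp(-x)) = -exp(-x)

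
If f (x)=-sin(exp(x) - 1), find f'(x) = -exp(x)*cos(exp(x) - 1)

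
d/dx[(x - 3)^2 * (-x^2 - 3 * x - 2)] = -4*x^3 + 9*x^2 + 14*x - 15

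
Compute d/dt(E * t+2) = E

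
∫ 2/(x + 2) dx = log(3*(x + 2)^2) + C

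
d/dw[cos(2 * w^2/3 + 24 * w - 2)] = -4*w*sin(2*w^2/3 + 24*w - 2)/3 - 24*sin(2*w^2/3 + 24*w - 2)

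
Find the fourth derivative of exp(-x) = exp(-x)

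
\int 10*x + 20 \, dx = 5*x^2 + 20*x + C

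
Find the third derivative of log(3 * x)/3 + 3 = 2/(3*x^3)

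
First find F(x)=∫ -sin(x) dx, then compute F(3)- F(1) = cos(3) - cos(1)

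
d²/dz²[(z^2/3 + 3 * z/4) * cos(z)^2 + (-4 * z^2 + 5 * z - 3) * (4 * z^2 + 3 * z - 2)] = -2*z^2*cos(2*z)/3 - 192*z^2 - 4*z*sin(2*z)/3 - 3*z*cos(2*z)/2 + 48*z - 3*sin(2*z)/2 + cos(2*z)/3 + 67/3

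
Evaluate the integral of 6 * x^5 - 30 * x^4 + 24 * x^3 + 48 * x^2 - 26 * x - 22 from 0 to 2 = 0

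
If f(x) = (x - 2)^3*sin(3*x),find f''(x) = -9*x^3*sin(3*x) + 54*x^2*sin(3*x) + 18*x^2*cos(3*x) - 102*x*sin(3*x) - 72*x*cos(3*x) + 60*sin(3*x) + 72*cos(3*x)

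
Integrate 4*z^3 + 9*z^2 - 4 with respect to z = z^4 + 3*z^3 - 4*z + C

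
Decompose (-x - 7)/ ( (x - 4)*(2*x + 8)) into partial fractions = 3/(16*(x + 4)) - 11/(16*(x - 4))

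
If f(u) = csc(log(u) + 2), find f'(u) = -cot(log(u) + 2)*csc(log(u) + 2)/u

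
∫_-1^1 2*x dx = 0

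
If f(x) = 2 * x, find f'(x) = 2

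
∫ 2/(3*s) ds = 2*log(s)/3 + C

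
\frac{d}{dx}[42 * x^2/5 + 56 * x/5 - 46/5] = 84*x/5 + 56/5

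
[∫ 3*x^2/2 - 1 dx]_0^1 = -1/2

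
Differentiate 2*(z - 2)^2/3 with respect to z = 4*z/3 - 8/3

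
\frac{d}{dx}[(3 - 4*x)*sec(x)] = -4*x*tan(x)*sec(x) + 3*tan(x)*sec(x) - 4*sec(x)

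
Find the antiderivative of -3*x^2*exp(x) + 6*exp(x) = 3*x*(2 - x)*exp(x) + C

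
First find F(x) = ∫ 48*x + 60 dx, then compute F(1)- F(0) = 84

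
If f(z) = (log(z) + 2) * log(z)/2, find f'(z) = (log(z) + 1)/z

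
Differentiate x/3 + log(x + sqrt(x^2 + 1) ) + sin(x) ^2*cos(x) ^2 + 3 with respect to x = (3*x^2*sin(4*x)/2 + x^2 + 3*x*sqrt(x^2 + 1)*sin(4*x)/2 + x*sqrt(x^2 + 1) + 3*x + 3*sqrt(x^2 + 1) + 3*sin(4*x)/2 + 1)/(3*x^2 + 3*x*sqrt(x^2 + 1) + 3)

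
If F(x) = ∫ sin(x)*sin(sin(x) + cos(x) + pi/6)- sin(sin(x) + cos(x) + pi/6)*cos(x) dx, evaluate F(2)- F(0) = -cos(pi/6 + 1) + cos(cos(2) + pi/6 + sin(2))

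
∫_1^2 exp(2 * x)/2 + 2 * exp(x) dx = -(E/2 + 2)^2 + (2 + exp(2)/2)^2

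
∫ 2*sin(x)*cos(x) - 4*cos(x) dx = (sin(x) - 2)^2 + C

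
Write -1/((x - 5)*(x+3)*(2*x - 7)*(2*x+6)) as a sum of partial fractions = 4/(507*(2*x - 7)) - 29/(21632*(x + 3)) - 1/(208*(x + 3)^2) - 1/(384*(x - 5))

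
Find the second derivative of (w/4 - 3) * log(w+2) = (w + 16)/(4*w^2 + 16*w + 16)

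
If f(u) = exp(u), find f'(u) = exp(u)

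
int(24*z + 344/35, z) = 12*z^2 + 344*z/35 + C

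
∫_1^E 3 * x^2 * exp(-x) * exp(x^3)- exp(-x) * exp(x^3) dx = -1 + exp(-E + exp(3))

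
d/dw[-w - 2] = -1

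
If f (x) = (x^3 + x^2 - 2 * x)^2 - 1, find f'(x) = 6*x^5 + 10*x^4 - 12*x^3 - 12*x^2 + 8*x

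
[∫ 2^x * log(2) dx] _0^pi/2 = -1 + 2^(pi/2)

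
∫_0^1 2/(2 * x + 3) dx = -log(6) + log(10)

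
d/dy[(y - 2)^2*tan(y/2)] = y^2/(2*cos(y/2)^2) + 2*y*tan(y/2) - 2*y/cos(y/2)^2 - 4*tan(y/2) + 2/cos(y/2)^2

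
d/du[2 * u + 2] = 2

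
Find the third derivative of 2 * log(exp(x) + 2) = (-4*exp(2*x) + 8*exp(x))/(exp(3*x) + 6*exp(2*x) + 12*exp(x) + 8)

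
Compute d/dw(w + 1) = 1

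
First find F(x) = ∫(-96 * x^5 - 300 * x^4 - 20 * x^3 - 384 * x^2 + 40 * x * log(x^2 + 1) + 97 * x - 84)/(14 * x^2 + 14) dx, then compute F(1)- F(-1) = -184/7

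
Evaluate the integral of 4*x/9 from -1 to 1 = 0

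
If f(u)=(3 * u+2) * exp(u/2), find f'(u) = 3*u*exp(u/2)/2 + 4*exp(u/2)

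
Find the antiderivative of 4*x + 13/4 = 2*x^2 + 13*x/4 + C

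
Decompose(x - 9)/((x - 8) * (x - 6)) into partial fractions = 3/(2*(x - 6)) - 1/(2*(x - 8))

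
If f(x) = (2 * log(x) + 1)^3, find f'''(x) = (48*log(x)^2 - 96*log(x) - 12)/x^3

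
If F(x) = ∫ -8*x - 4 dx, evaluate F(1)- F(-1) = -8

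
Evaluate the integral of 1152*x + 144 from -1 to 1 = 288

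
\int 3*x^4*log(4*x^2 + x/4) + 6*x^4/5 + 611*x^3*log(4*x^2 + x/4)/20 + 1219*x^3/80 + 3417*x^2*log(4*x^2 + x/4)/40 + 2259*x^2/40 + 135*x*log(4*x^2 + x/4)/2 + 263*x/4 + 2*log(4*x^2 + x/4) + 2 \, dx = x*(3*x + 8)*(16*x + 1)*(x^2 + 10*x + 20)*log(x*(16*x + 1)/4)/80 + C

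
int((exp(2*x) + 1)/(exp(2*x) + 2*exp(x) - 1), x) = log(2*sinh(x) + 2) + C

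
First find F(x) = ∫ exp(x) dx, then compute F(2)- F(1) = -E + exp(2)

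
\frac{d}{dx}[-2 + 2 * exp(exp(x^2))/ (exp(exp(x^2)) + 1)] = 4*x*exp(x^2 + exp(x^2))/(exp(2*exp(x^2)) + 2*exp(exp(x^2)) + 1)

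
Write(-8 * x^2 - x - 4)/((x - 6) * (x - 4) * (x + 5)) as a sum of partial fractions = -199/(99*(x + 5)) + 68/(9*(x - 4)) - 149/(11*(x - 6))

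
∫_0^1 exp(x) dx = -1 + E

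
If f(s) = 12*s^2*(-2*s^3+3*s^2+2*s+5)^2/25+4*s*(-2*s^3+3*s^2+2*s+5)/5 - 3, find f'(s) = 384*s^7/25 - 1008*s^6/25 + 72*s^5/25 - 96*s^4/5 + 1472*s^3/25 + 36*s^2 + 136*s/5 + 4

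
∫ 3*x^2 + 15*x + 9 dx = x^3 + 15*x^2/2 + 9*x + C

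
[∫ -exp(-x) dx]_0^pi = -1 + exp(-pi)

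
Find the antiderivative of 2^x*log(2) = 2^x + C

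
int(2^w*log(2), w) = 2^w + C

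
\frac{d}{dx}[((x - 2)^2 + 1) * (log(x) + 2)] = (2*x^2*log(x) + 5*x^2 - 4*x*log(x) - 12*x + 5)/x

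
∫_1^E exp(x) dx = -E + exp(E)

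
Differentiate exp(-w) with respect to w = -exp(-w)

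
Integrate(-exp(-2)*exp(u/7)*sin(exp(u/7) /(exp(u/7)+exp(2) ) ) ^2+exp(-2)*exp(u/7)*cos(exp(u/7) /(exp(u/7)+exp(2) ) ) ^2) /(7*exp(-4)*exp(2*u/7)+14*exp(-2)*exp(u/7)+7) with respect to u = sin(2*exp(u/7)/(exp(u/7) + exp(2)))/2 + C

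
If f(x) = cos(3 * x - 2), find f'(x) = -3*sin(3*x - 2)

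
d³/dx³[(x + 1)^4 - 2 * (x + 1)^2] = 24*x + 24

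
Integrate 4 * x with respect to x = 2*x^2 + C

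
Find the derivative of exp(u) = exp(u)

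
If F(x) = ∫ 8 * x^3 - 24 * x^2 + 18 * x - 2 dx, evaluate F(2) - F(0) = 0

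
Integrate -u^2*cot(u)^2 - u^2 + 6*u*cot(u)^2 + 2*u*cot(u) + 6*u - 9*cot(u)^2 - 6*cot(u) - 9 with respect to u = (u - 3)^2*cot(u) + C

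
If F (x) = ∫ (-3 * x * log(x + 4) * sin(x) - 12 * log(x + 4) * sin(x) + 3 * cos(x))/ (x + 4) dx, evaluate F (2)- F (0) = -6*log(2) + 3*log(6)*cos(2)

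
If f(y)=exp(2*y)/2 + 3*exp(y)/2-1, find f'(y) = exp(2*y) + 3*exp(y)/2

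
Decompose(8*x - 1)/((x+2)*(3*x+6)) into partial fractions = 8/(3*(x + 2)) - 17/(3*(x + 2)^2)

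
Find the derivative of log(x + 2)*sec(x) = (x*log(x + 2)*tan(x)*sec(x) + 2*log(x + 2)*tan(x)*sec(x) + sec(x))/(x + 2)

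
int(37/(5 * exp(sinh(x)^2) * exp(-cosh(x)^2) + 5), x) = 37*E*x/(5 + 5*E) + C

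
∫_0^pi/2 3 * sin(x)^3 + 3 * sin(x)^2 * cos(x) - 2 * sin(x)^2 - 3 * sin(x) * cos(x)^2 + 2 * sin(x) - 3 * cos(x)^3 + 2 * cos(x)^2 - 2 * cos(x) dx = 0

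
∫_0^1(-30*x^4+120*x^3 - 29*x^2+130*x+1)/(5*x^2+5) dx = log(2) + 51/5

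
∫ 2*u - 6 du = u^2 - 6*u + C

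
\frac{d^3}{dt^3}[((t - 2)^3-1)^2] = 120*t^3 - 720*t^2 + 1440*t - 972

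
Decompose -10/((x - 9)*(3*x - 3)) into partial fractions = 5/(12*(x - 1)) - 5/(12*(x - 9))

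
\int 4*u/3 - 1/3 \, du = 2*u^2/3 - u/3 + C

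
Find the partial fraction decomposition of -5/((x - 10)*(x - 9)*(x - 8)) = -5/(2*(x - 8)) + 5/(x - 9) - 5/(2*(x - 10))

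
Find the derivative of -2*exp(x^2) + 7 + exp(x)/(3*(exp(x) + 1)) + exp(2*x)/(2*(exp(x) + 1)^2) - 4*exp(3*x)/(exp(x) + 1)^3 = (-12*x*exp(x^2) - 48*x*exp(x^2 + x) - 72*x*exp(x^2 + 2*x) - 48*x*exp(x^2 + 3*x) - 12*x*exp(x^2 + 4*x) - 32*exp(3*x) + 5*exp(2*x) + exp(x))/(3*exp(4*x) + 12*exp(3*x) + 18*exp(2*x) + 12*exp(x) + 3)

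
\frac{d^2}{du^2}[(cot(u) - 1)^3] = 12*cot(u)^5 - 18*cot(u)^4 + 24*cot(u)^3 - 24*cot(u)^2 + 12*cot(u) - 6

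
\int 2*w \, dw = w^2 + C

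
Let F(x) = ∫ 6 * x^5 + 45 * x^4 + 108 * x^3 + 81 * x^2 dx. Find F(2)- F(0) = 1000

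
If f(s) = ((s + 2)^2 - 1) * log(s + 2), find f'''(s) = (2*s^2 + 8*s + 6)/(s^3 + 6*s^2 + 12*s + 8)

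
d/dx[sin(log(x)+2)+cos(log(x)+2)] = sqrt(2)*cos(log(x) + pi/4 + 2)/x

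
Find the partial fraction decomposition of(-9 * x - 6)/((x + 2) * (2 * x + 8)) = -15/(2*(x + 4)) + 3/(x + 2)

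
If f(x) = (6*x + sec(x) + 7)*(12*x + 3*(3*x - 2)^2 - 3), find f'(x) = 27*x^2*tan(x)*sec(x) + 486*x^2 - 24*x*tan(x)*sec(x) + 54*x*sec(x) + 90*x + 9*tan(x)*sec(x) - 24*sec(x) - 114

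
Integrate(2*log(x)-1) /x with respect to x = (log(x) - 1)*log(x) + C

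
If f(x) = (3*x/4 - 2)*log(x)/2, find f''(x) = (3*x + 8)/(8*x^2)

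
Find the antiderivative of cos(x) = sin(x) + C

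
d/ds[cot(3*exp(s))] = -3*exp(s)/sin(3*exp(s))^2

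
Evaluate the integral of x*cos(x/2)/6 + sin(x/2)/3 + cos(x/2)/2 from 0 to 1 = 4*sin(1/2)/3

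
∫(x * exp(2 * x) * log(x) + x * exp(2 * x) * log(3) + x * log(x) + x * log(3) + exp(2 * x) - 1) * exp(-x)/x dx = 2*log(3*x)*sinh(x) + C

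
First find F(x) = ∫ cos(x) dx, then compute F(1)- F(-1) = 2*sin(1)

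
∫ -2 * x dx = -x^2 + C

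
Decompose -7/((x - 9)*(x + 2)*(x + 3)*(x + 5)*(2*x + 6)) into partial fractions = -1/(48*(x + 5)) - 49/(576*(x + 3)) - 7/(48*(x + 3)^2) + 7/(66*(x + 2)) - 1/(6336*(x - 9))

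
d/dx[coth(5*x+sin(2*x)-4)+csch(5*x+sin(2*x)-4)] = -2*(2*cos(2*x)*cosh(5*x + sin(2*x) - 4) + 2*cos(2*x) + 5*cosh(5*x + sin(2*x) - 4) + 5)/(cosh(10*x + 2*sin(2*x) - 8) - 1)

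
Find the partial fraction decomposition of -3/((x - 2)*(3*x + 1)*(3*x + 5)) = -9/(44*(3*x + 5)) + 9/(28*(3*x + 1)) - 3/(77*(x - 2))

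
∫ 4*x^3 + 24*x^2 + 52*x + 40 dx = x^4 + 8*x^3 + 26*x^2 + 40*x + C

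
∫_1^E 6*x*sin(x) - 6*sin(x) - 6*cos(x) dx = (6 - 6*E)*cos(E)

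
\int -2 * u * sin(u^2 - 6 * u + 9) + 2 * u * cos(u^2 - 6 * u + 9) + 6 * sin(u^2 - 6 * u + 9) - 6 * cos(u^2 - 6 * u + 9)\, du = sin((u - 3)^2) + cos((u - 3)^2) + C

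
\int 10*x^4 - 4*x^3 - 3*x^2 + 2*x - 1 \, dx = 2*x^5 - x^4 - x^3 + x^2 - x + C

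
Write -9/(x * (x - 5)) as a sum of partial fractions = -9/(5*(x - 5)) + 9/(5*x)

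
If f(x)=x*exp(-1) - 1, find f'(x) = exp(-1)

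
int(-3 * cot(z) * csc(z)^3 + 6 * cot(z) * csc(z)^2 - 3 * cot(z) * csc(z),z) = (csc(z) - 1)^3 + C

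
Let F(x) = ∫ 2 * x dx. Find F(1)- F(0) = 1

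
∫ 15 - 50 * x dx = -25*x^2 + 15*x + C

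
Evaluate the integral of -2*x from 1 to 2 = -3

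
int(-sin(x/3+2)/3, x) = cos(x/3 + 2) + C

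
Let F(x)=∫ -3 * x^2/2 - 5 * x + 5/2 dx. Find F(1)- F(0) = -1/2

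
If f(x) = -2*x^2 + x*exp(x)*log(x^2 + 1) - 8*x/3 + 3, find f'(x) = (3*x^3*exp(x)*log(x^2 + 1) - 12*x^3 + 3*x^2*exp(x)*log(x^2 + 1) + 6*x^2*exp(x) - 8*x^2 + 3*x*exp(x)*log(x^2 + 1) - 12*x + 3*exp(x)*log(x^2 + 1) - 8)/(3*x^2 + 3)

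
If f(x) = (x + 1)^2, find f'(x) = 2*x + 2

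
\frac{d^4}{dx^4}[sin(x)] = sin(x)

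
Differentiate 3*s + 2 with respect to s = 3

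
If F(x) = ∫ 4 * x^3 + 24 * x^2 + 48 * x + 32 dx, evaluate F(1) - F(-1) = 80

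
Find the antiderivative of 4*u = 2*u^2 + C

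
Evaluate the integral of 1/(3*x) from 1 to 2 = log(2)/3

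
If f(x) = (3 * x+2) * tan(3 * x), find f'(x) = 9*x/cos(3*x)^2 + 3*tan(3*x) + 6/cos(3*x)^2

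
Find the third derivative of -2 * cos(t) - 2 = -2*sin(t)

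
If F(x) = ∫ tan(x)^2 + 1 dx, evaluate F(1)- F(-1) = 2*tan(1)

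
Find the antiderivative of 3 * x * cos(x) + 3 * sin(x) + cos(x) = (3*x + 1)*sin(x) + C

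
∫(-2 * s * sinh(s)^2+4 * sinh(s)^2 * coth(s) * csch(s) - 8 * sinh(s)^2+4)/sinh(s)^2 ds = -s^2 - 8*s - 4*coth(s) - 4*csch(s) + C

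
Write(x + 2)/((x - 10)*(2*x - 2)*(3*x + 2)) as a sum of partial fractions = 3/(80*(3*x + 2)) - 1/(30*(x - 1)) + 1/(48*(x - 10))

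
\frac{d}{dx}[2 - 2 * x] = -2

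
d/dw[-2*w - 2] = -2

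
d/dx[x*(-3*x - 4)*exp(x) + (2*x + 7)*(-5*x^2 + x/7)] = -3*x^2*exp(x) - 30*x^2 - 10*x*exp(x) - 486*x/7 - 4*exp(x) + 1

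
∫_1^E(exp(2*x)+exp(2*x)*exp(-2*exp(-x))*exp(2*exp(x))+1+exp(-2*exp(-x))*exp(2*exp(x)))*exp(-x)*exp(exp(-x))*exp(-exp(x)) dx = -exp(E - exp(-1)) - exp(-exp(E) + exp(-E)) + exp(-E + exp(-1)) + exp(-exp(-E) + exp(E))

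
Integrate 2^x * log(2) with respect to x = 2^x + C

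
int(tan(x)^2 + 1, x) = tan(x) + C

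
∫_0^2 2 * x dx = 4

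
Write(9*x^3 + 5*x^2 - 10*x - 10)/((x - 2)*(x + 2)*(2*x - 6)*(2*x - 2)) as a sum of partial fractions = 7/(40*(x + 2)) - 1/(4*(x - 1)) - 31/(8*(x - 2)) + 31/(5*(x - 3))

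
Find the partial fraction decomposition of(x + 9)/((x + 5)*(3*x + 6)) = -4/(9*(x + 5)) + 7/(9*(x + 2))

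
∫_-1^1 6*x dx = 0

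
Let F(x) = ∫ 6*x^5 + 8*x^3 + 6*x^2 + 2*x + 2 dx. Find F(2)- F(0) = 120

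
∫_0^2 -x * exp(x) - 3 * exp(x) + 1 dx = 4 - 4*exp(2)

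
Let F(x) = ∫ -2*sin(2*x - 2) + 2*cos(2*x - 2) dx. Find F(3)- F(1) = -1 + sin(4) + cos(4)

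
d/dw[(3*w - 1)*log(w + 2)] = (3*w*log(w + 2) + 3*w + 6*log(w + 2) - 1)/(w + 2)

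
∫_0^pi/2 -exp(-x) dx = -1 + exp(-pi/2)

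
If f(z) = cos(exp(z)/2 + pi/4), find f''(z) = -exp(2*z)*cos(exp(z)/2 + pi/4)/4 - exp(z)*sin(exp(z)/2 + pi/4)/2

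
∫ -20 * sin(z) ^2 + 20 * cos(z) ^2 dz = 10*sin(2*z) + C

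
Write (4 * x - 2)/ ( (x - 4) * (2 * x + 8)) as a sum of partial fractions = 9/(8*(x + 4)) + 7/(8*(x - 4))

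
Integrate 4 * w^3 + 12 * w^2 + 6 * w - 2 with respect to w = w^4 + 4*w^3 + 3*w^2 - 2*w + C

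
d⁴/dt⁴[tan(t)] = 24*tan(t)^5 + 40*tan(t)^3 + 16*tan(t)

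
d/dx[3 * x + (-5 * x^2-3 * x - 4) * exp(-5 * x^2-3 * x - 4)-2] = (50*x^3 + 45*x^2 + 39*x + 3*exp(5*x^2 + 3*x + 4) + 9)*exp(-5*x^2 - 3*x - 4)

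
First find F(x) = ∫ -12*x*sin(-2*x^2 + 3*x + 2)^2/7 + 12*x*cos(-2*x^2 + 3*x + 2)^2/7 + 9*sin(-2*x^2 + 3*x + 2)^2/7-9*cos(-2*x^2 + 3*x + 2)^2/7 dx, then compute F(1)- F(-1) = -3*sin(6)/7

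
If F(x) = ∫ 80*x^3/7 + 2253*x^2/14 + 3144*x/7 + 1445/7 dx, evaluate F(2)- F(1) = 2597/2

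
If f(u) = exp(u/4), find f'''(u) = exp(u/4)/64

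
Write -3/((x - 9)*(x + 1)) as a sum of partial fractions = 3/(10*(x + 1)) - 3/(10*(x - 9))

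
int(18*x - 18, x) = 9*x^2 - 18*x + C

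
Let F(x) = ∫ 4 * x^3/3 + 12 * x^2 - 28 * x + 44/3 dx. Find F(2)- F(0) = 32/3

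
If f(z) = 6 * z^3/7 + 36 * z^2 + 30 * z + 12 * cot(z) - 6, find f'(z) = 18*z^2/7 + 72*z - 12*cot(z)^2 + 18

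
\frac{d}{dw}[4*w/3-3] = 4/3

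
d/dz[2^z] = 2^z*log(2)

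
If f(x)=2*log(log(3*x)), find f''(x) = (-2*log(x) - 2*log(3) - 2)/(x^2*log(x)^2 + 2*x^2*log(3)*log(x) + x^2*log(3)^2)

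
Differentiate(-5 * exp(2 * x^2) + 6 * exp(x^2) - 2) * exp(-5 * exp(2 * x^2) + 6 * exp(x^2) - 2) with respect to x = (100*x*exp(4*x^2) - 180*x*exp(3*x^2) + 92*x*exp(2*x^2) - 12*x*exp(x^2))*exp(-5*exp(2*x^2) + 6*exp(x^2) - 2)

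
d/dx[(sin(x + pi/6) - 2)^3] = 3*sin(x + pi/6)^2*cos(x + pi/6) - 6*sin(2*x + pi/3) + 12*cos(x + pi/6)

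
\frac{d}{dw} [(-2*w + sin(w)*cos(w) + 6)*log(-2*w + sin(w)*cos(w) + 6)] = log(-2*w + sin(2*w)/2 + 6)*cos(2*w) - 2*log(-2*w + sin(2*w)/2 + 6) + cos(2*w) - 2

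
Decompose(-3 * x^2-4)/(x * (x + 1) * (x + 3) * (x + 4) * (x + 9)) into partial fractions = -247/(2160*(x + 9)) + 13/(15*(x + 4)) - 31/(36*(x + 3)) + 7/(48*(x + 1)) - 1/(27*x)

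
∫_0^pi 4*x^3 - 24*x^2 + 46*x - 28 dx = -13 + (-1 + (-2 + pi)^2)^2 + (-2 + pi)^2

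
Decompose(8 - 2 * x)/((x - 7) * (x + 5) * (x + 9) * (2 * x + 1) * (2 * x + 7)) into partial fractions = 20/(693*(2*x + 7)) - 4/(765*(2*x + 1)) + 13/(5984*(x + 9)) - 1/(72*(x + 5)) - 1/(10080*(x - 7))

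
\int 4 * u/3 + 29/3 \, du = 2*u^2/3 + 29*u/3 + C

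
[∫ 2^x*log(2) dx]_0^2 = 3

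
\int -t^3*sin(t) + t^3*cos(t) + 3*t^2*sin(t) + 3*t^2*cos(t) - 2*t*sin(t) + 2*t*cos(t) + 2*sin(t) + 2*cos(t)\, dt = sqrt(2)*t*(t^2 + 2)*sin(t + pi/4) + C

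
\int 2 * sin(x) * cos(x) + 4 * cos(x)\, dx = (sin(x) + 2)^2 + C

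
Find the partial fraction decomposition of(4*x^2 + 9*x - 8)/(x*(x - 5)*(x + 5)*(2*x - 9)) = -908/(171*(2*x - 9)) - 47/(950*(x + 5)) + 137/(50*(x - 5)) - 8/(225*x)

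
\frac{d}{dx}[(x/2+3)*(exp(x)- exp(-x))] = (x*exp(2*x) + x + 7*exp(2*x) + 5)*exp(-x)/2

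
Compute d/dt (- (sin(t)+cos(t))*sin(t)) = -sqrt(2)*sin(2*t + pi/4)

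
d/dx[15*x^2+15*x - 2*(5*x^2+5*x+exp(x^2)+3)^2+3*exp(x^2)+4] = -40*x^3*exp(x^2) - 200*x^3 - 40*x^2*exp(x^2) - 300*x^2 - 8*x*exp(2*x^2) - 58*x*exp(x^2) - 190*x - 20*exp(x^2) - 45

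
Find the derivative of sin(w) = cos(w)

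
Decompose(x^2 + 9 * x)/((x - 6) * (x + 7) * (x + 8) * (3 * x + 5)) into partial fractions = 165/(3496*(3*x + 5)) + 4/(133*(x + 8)) - 7/(104*(x + 7)) + 45/(2093*(x - 6))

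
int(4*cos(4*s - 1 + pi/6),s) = sin(4*s - 1 + pi/6) + C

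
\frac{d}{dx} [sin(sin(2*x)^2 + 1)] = 4*sin(2*x)*cos(2*x)*cos(sin(2*x)^2 + 1)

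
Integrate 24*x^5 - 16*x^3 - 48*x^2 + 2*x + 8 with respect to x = 4*x^6 - 4*x^4 - 16*x^3 + x^2 + 8*x + C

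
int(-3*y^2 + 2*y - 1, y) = -y^3 + y^2 - y + C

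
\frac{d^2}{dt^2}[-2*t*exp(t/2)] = -t*exp(t/2)/2 - 2*exp(t/2)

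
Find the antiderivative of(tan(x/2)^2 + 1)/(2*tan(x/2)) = log(tan(x/2)) + C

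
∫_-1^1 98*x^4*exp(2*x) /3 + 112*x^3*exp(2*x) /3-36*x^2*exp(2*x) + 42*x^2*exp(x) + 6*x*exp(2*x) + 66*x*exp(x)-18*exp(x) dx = -60*exp(-1) - 100*exp(-2)/3 + 16*exp(2)/3 + 24*E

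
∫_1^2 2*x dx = 3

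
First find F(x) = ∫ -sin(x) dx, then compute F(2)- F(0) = -1 + cos(2)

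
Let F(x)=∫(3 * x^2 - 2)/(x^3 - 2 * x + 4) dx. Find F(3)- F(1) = -log(3) + log(25)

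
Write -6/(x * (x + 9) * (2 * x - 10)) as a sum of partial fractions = -1/(42*(x + 9)) - 3/(70*(x - 5)) + 1/(15*x)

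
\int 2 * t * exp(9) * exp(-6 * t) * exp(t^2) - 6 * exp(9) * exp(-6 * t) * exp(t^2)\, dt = exp((t - 3)^2) + C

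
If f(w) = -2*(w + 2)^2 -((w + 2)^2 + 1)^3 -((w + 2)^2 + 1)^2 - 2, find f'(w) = -6*w^5 - 60*w^4 - 256*w^3 - 576*w^2 - 686*w - 348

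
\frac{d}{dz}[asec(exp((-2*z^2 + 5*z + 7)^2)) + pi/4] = (16*z^3 - 60*z^2 - 6*z + 70)*exp(-4*z^4 + 20*z^3 + 3*z^2 - 70*z - 49)/sqrt(1 - exp(-98)*exp(-140*z)*exp(6*z^2)*exp(40*z^3)*exp(-8*z^4))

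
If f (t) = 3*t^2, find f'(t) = 6*t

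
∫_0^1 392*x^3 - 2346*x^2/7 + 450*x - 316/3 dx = 2225/21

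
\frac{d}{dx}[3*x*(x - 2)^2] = 9*x^2 - 24*x + 12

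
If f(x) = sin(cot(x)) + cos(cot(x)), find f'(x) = -sqrt(2)*cos(pi/4 + 1/tan(x))/sin(x)^2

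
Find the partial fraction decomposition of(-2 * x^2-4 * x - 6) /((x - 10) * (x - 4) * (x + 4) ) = -11/(56*(x + 4)) + 9/(8*(x - 4)) - 41/(14*(x - 10))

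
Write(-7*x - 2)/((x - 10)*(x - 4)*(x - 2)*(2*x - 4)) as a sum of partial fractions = -17/(32*(x - 2)) - 1/(2*(x - 2)^2) + 5/(8*(x - 4)) - 3/(32*(x - 10))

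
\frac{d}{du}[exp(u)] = exp(u)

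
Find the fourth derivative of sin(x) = sin(x)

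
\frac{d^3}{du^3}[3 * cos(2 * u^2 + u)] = 192*u^3*sin(2*u^2 + u) + 144*u^2*sin(2*u^2 + u) + 36*u*sin(2*u^2 + u) - 144*u*cos(2*u^2 + u) + 3*sin(2*u^2 + u) - 36*cos(2*u^2 + u)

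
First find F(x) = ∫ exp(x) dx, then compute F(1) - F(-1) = E - exp(-1)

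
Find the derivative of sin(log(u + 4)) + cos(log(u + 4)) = sqrt(2)*cos(log(u + 4) + pi/4)/(u + 4)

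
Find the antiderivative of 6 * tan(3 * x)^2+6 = 2*tan(3*x) + C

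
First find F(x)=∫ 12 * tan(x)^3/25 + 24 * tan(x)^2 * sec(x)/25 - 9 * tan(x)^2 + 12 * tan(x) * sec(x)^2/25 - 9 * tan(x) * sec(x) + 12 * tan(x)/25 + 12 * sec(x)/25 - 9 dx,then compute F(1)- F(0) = -2181/25 + 3*tan(1)/5 + 3*sec(1)/5 + 6*(-4 + tan(1)/5 + sec(1)/5)^2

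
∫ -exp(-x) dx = exp(-x) + C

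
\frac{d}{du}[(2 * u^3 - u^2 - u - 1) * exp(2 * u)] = 4*u^3*exp(2*u) + 4*u^2*exp(2*u) - 4*u*exp(2*u) - 3*exp(2*u)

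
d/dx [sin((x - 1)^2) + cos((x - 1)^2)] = -2*x*sin(x^2 - 2*x + 1) + 2*x*cos(x^2 - 2*x + 1) + 2*sin(x^2 - 2*x + 1) - 2*cos(x^2 - 2*x + 1)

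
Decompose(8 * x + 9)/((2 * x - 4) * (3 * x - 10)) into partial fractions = 107/(8*(3*x - 10)) - 25/(8*(x - 2))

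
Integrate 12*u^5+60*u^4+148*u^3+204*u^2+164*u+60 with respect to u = 2*u^6 + 12*u^5 + 37*u^4 + 68*u^3 + 82*u^2 + 60*u + C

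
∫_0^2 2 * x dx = 4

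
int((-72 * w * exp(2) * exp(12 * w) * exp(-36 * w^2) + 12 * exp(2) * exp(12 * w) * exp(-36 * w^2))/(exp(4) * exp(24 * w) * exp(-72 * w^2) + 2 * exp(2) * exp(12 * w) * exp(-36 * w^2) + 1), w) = exp(12*w + 2)/(exp(36*w^2) + exp(12*w + 2)) + C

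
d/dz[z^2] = 2*z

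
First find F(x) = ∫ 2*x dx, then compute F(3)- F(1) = 8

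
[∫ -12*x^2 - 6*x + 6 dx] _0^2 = -32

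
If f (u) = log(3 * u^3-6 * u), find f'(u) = (3*u^2 - 2)/(u^3 - 2*u)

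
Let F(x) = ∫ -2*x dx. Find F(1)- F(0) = -1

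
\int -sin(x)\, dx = cos(x) + C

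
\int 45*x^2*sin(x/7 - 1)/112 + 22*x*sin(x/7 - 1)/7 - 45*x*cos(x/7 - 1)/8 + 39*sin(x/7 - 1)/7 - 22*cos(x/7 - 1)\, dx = (x/2 - 45*(x + 4)^2/16 + 6)*cos(x/7 - 1) + C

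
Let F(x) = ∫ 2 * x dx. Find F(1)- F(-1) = 0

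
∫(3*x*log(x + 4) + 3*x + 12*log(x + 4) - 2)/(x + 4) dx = (3*x - 2)*log(x + 4) + C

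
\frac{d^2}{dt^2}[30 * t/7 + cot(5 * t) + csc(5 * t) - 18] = -25/sin(5*t) + 50*cos(5*t)/sin(5*t)^3 + 50/sin(5*t)^3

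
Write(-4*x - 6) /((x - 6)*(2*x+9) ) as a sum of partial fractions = -8/(7*(2*x + 9)) - 10/(7*(x - 6))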